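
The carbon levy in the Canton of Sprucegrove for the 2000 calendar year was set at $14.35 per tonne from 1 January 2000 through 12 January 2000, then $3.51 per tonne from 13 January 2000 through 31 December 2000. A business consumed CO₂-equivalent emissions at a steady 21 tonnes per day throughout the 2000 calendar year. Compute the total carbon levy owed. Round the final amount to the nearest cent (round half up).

1 January – 12 January 2000: 12 days × 21 tonnes/day = 252 tonnes at $14.35/tonne → $3,616.20
13 January – 31 December 2000: 354 days × 21 tonnes/day = 7,434 tonnes at $3.51/tonne → $26,093.34

$29,709.54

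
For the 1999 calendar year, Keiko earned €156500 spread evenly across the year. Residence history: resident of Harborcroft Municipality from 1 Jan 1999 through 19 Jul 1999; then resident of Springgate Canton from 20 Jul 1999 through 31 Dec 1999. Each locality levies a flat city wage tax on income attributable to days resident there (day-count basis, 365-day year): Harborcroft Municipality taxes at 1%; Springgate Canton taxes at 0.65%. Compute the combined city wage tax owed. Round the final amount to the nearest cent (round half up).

€1317.39

Harborcroft Municipality, 1 Jan – 19 Jul 1999: 200 days → €156500 × 1% × 200/365 = €857.5342
Springgate Canton, 20 Jul – 31 Dec 1999: 165 days → €156500 × 0.65% × 165/365 = €459.8527
Total = €1317.3870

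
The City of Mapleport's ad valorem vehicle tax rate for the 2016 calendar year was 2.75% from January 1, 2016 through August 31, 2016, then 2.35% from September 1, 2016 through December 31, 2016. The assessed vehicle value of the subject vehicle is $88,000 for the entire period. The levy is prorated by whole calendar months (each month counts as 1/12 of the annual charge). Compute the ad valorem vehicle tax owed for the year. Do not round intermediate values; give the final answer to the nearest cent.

$2,302.67

January 1 – August 31, 2016: 8 months at 2.75% → $88,000 × 2.75% × 8/12 = $1,613.3333
September 1 – December 31, 2016: 4 months at 2.35% → $88,000 × 2.35% × 4/12 = $689.3333
Total = $2,302.6667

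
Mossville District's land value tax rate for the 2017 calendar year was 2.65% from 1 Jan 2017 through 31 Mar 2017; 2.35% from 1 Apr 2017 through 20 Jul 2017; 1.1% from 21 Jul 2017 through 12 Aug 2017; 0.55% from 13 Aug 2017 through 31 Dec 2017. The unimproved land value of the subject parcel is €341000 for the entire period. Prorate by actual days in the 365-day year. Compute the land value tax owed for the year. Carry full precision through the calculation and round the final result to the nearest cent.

€5626.03

1 Jan – 31 Mar 2017: 90 days at 2.65% → €341000 × 2.65% × 90/365 = €2228.1781
1 Apr – 20 Jul 2017: 111 days at 2.35% → €341000 × 2.35% × 111/365 = €2436.9822
21 Jul – 12 Aug 2017: 23 days at 1.1% → €341000 × 1.1% × 23/365 = €236.3644
13 Aug – 31 Dec 2017: 141 days at 0.55% → €341000 × 0.55% × 141/365 = €724.5082
Total = €5626.0329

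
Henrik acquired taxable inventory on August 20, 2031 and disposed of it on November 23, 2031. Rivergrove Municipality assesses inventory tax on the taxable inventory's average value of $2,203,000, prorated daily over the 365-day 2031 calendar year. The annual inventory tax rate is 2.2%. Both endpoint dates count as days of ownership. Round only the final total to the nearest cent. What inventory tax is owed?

$12,747.22

Days held (August 20 – November 23, 2031): 96 out of 365
Tax = $2,203,000 × 2.2% × 96/365 = $12,747.2219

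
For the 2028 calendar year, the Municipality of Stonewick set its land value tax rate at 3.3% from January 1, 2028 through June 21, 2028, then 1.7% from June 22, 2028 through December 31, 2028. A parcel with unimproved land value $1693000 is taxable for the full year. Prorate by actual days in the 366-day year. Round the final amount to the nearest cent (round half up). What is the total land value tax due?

January 1 – June 21, 2028: 173 days at 3.3% → $1693000 × 3.3% × 173/366 = $26408.0246
June 22 – December 31, 2028: 193 days at 1.7% → $1693000 × 1.7% × 193/366 = $15176.8661
Total = $41584.8907

$41584.89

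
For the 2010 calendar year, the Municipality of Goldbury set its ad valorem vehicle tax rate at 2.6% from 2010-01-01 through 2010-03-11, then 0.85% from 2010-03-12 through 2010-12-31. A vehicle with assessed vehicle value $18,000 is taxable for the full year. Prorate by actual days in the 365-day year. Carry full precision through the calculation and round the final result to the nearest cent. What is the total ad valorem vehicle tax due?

2010-01-01 to 2010-03-11: 70 days at 2.6% → $18,000 × 2.6% × 70/365 = $89.7534
2010-03-12 to 2010-12-31: 295 days at 0.85% → $18,000 × 0.85% × 295/365 = $123.6575
Total = $213.4110

$213.41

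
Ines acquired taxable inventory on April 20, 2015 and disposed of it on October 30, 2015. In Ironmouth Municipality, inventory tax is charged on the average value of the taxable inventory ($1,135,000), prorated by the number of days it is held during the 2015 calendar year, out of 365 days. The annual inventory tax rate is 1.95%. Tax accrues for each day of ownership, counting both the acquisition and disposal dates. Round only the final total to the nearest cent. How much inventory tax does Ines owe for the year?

Days held (April 20 – October 30, 2015): 194 out of 365
Tax = $1,135,000 × 1.95% × 194/365 = $11,763.5753

$11,763.58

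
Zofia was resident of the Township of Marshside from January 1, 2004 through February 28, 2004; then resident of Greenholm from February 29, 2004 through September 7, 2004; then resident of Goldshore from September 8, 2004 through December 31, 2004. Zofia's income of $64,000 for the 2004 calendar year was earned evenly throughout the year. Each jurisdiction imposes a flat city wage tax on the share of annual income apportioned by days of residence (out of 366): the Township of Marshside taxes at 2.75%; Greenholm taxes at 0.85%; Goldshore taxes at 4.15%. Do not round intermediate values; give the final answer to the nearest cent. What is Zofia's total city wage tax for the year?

$1,403.63

The Township of Marshside, January 1 – February 28, 2004: 59 days → $64,000 × 2.75% × 59/366 = $283.7158
Greenholm, February 29 – September 7, 2004: 192 days → $64,000 × 0.85% × 192/366 = $285.3770
Goldshore, September 8 – December 31, 2004: 115 days → $64,000 × 4.15% × 115/366 = $834.5355
Total = $1,403.6284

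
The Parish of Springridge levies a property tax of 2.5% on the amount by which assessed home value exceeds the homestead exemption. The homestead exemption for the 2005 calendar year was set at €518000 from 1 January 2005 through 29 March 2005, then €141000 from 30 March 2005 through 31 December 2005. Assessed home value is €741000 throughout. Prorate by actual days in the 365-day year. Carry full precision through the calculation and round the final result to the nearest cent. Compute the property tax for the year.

1 January – 29 March 2005: 88 days, exemption €518000 → (€741000 − €518000) × 2.5% × 88/365 = €1344.1096
30 March – 31 December 2005: 277 days, exemption €141000 → (€741000 − €141000) × 2.5% × 277/365 = €11383.5616
Total = €12727.6712

€12727.67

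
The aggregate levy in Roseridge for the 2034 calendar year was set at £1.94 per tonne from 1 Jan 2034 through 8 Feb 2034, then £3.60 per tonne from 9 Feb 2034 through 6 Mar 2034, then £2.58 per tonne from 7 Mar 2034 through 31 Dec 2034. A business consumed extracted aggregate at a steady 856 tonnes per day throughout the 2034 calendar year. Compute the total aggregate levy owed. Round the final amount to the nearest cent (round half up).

£807430.56

1 Jan – 8 Feb 2034: 39 days × 856 tonnes/day = 33,384 tonnes at £1.94/tonne → £64764.96
9 Feb – 6 Mar 2034: 26 days × 856 tonnes/day = 22,256 tonnes at £3.60/tonne → £80121.60
7 Mar – 31 Dec 2034: 300 days × 856 tonnes/day = 256,800 tonnes at £2.58/tonne → £662544.00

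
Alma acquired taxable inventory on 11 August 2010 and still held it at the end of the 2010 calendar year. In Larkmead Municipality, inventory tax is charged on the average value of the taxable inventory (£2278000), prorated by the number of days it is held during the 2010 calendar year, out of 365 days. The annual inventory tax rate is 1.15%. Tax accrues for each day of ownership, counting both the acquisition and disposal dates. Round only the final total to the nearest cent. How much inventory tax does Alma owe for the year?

Days held (11 August – 31 December 2010): 143 out of 365
Tax = £2278000 × 1.15% × 143/365 = £10263.4822

£10263.48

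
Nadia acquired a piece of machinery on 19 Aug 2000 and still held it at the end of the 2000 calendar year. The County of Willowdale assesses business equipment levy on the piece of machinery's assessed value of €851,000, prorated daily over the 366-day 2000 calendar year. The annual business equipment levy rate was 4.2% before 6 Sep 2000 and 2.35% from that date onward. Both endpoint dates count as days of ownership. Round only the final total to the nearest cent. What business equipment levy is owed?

€8,150.77

19 Aug – 5 Sep 2000: 18 days at 4.2% → €851,000 × 4.2% × 18/366 = €1,757.8033
6 Sep – 31 Dec 2000: 117 days at 2.35% → €851,000 × 2.35% × 117/366 = €6,392.9631
Total = €8,150.7664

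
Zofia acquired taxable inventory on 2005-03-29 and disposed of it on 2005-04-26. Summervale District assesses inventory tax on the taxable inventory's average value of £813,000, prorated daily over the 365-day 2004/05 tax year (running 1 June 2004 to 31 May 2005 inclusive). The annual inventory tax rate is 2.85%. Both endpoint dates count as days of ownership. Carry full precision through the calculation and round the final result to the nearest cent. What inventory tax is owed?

Days held (2005-03-29 to 2005-04-26): 29 out of 365
Tax = £813,000 × 2.85% × 29/365 = £1,840.9438

£1,840.94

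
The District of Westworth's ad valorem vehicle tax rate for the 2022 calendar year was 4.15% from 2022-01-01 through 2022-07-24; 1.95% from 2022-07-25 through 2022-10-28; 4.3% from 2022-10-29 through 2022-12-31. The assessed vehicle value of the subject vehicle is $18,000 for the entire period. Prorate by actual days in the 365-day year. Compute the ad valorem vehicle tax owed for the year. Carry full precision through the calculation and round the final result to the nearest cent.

2022-01-01 to 2022-07-24: 205 days at 4.15% → $18,000 × 4.15% × 205/365 = $419.5479
2022-07-25 to 2022-10-28: 96 days at 1.95% → $18,000 × 1.95% × 96/365 = $92.3178
2022-10-29 to 2022-12-31: 64 days at 4.3% → $18,000 × 4.3% × 64/365 = $135.7151
Total = $647.5808

$647.58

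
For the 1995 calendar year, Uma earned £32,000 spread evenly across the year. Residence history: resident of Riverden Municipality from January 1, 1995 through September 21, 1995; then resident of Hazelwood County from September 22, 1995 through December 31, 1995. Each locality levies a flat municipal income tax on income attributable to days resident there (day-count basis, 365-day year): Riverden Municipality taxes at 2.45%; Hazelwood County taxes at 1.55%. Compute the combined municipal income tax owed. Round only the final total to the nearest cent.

Riverden Municipality, January 1 – September 21, 1995: 264 days → £32,000 × 2.45% × 264/365 = £567.0575
Hazelwood County, September 22 – December 31, 1995: 101 days → £32,000 × 1.55% × 101/365 = £137.2493
Total = £704.3068

£704.31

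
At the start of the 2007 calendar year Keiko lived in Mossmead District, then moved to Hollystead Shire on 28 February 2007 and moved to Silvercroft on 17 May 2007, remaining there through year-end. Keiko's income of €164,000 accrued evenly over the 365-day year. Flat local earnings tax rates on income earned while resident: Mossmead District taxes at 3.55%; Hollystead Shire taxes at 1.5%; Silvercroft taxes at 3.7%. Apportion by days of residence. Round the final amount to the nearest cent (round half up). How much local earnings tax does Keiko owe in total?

Mossmead District, 1 January – 27 February 2007: 58 days → €164,000 × 3.55% × 58/365 = €925.1397
Hollystead Shire, 28 February – 16 May 2007: 78 days → €164,000 × 1.5% × 78/365 = €525.6986
Silvercroft, 17 May – 31 December 2007: 229 days → €164,000 × 3.7% × 229/365 = €3,807.0466
Total = €5,257.8849

€5,257.88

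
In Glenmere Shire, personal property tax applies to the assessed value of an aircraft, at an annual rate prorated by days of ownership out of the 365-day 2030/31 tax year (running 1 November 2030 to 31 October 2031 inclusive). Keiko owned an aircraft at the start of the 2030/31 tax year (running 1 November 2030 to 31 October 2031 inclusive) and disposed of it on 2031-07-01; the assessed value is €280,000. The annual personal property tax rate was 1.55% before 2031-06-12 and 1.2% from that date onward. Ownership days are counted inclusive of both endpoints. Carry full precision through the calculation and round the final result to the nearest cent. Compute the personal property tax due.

2030-11-01 to 2031-06-11: 223 days at 1.55% → €280,000 × 1.55% × 223/365 = €2,651.5616
2031-06-12 to 2031-07-01: 20 days at 1.2% → €280,000 × 1.2% × 20/365 = €184.1096
Total = €2,835.6712

€2,835.67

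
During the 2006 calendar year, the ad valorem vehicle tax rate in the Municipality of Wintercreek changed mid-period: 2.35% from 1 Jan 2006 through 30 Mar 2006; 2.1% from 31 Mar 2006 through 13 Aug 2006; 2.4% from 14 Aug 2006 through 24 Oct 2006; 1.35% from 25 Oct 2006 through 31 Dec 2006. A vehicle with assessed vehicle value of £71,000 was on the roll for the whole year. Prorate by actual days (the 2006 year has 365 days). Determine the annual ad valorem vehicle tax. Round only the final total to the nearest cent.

1 Jan – 30 Mar 2006: 89 days at 2.35% → £71,000 × 2.35% × 89/365 = £406.8397
31 Mar – 13 Aug 2006: 136 days at 2.1% → £71,000 × 2.1% × 136/365 = £555.5507
14 Aug – 24 Oct 2006: 72 days at 2.4% → £71,000 × 2.4% × 72/365 = £336.1315
25 Oct – 31 Dec 2006: 68 days at 1.35% → £71,000 × 1.35% × 68/365 = £178.5699
Total = £1,477.0918

£1,477.09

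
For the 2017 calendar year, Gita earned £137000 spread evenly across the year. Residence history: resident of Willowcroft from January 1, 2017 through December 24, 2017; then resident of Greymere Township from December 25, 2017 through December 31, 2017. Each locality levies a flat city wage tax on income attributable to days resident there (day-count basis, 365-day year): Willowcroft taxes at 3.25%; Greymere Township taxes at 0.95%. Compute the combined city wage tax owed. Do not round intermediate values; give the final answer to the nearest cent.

£4392.07

Willowcroft, January 1 – December 24, 2017: 358 days → £137000 × 3.25% × 358/365 = £4367.1096
Greymere Township, December 25 – December 31, 2017: 7 days → £137000 × 0.95% × 7/365 = £24.9603
Total = £4392.0699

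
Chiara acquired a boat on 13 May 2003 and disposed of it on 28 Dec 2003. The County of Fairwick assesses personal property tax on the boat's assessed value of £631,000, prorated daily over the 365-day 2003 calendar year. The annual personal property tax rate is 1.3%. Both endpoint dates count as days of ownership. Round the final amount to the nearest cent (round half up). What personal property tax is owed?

Days held (13 May – 28 Dec 2003): 230 out of 365
Tax = £631,000 × 1.3% × 230/365 = £5,169.0137

£5,169.01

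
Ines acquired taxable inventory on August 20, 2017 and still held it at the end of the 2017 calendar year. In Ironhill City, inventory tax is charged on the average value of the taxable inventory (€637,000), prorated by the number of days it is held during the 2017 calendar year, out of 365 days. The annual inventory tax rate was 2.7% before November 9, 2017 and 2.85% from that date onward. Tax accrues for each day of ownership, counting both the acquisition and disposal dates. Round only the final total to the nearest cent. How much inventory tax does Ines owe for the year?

August 20 – November 8, 2017: 81 days at 2.7% → €637,000 × 2.7% × 81/365 = €3,816.7644
November 9 – December 31, 2017: 53 days at 2.85% → €637,000 × 2.85% × 53/365 = €2,636.1329
Total = €6,452.8973

€6,452.90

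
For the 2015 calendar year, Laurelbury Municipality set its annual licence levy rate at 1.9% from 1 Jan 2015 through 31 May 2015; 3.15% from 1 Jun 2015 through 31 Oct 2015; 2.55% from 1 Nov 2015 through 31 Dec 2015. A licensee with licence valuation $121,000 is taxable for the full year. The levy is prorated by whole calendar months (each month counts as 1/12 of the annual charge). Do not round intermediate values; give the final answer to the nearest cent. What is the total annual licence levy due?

1 Jan – 31 May 2015: 5 months at 1.9% → $121,000 × 1.9% × 5/12 = $957.9167
1 Jun – 31 Oct 2015: 5 months at 3.15% → $121,000 × 3.15% × 5/12 = $1,588.1250
1 Nov – 31 Dec 2015: 2 months at 2.55% → $121,000 × 2.55% × 2/12 = $514.2500
Total = $3,060.2917

$3,060.29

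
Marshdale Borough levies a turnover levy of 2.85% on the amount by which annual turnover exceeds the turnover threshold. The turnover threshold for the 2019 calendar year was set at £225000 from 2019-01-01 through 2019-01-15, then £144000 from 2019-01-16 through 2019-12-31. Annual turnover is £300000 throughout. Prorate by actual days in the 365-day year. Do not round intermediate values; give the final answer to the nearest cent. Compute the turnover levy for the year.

£4351.13

2019-01-01 to 2019-01-15: 15 days, exemption £225000 → (£300000 − £225000) × 2.85% × 15/365 = £87.8425
2019-01-16 to 2019-12-31: 350 days, exemption £144000 → (£300000 − £144000) × 2.85% × 350/365 = £4263.2877
Total = £4351.1301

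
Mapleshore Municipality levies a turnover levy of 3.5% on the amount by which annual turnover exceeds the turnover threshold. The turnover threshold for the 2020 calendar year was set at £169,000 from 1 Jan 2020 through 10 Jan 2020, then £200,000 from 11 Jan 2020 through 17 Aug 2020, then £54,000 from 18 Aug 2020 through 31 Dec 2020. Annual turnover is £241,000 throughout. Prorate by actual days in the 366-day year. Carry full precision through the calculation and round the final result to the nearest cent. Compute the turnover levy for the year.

£3,363.44

1 Jan – 10 Jan 2020: 10 days, exemption £169,000 → (£241,000 − £169,000) × 3.5% × 10/366 = £68.8525
11 Jan – 17 Aug 2020: 220 days, exemption £200,000 → (£241,000 − £200,000) × 3.5% × 220/366 = £862.5683
18 Aug – 31 Dec 2020: 136 days, exemption £54,000 → (£241,000 − £54,000) × 3.5% × 136/366 = £2,432.0219
Total = £3,363.4426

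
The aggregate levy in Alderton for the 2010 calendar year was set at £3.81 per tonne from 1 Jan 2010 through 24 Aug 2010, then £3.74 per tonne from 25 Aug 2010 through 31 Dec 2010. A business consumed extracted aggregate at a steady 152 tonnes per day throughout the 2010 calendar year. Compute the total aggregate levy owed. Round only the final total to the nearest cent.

1 Jan – 24 Aug 2010: 236 days × 152 tonnes/day = 35,872 tonnes at £3.81/tonne → £136672.32
25 Aug – 31 Dec 2010: 129 days × 152 tonnes/day = 19,608 tonnes at £3.74/tonne → £73333.92

£210006.24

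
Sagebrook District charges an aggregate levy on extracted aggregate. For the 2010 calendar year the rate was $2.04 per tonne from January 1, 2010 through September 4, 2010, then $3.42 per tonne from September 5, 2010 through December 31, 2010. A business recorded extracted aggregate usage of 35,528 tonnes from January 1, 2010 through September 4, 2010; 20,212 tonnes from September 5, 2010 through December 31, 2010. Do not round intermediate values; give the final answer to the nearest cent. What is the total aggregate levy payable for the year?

$141,602.16

January 1 – September 4, 2010: 35,528 tonnes at $2.04/tonne → $72,477.12
September 5 – December 31, 2010: 20,212 tonnes at $3.42/tonne → $69,125.04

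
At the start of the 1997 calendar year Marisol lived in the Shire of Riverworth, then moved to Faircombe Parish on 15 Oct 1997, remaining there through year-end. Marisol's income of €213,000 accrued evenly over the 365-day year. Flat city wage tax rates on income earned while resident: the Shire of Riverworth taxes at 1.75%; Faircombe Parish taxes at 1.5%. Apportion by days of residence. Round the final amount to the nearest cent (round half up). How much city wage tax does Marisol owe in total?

The Shire of Riverworth, 1 Jan – 14 Oct 1997: 287 days → €213,000 × 1.75% × 287/365 = €2,930.9384
Faircombe Parish, 15 Oct – 31 Dec 1997: 78 days → €213,000 × 1.5% × 78/365 = €682.7671
Total = €3,613.7055

€3,613.71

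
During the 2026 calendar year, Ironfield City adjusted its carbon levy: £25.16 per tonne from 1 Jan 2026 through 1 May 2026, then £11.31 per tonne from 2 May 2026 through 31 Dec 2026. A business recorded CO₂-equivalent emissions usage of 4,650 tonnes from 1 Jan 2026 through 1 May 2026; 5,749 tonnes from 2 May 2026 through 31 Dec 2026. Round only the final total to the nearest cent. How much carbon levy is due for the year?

1 Jan – 1 May 2026: 4,650 tonnes at £25.16/tonne → £116,994.00
2 May – 31 Dec 2026: 5,749 tonnes at £11.31/tonne → £65,021.19

£182,015.19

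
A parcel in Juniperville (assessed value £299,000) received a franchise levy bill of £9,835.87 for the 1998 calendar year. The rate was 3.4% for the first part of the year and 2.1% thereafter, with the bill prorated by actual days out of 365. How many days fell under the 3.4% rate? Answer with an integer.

Let d = days at the first rate; then 365 − d days at the second rate.
£299,000 × [3.4%·d + 2.1%·(365−d)] / 365 = £9,835.87
Solving gives d = 334, so the new rate took effect on 1 Dec 1998.

334 days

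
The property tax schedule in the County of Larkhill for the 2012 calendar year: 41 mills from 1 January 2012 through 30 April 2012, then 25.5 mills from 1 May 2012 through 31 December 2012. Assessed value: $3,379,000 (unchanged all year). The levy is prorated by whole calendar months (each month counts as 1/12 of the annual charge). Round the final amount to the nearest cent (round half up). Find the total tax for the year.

$103,622.67

1 January – 30 April 2012: 4 months at 41 mills → $3,379,000 × 4.1% × 4/12 = $46,179.6667
1 May – 31 December 2012: 8 months at 25.5 mills → $3,379,000 × 2.55% × 8/12 = $57,443.0000
Total = $103,622.6667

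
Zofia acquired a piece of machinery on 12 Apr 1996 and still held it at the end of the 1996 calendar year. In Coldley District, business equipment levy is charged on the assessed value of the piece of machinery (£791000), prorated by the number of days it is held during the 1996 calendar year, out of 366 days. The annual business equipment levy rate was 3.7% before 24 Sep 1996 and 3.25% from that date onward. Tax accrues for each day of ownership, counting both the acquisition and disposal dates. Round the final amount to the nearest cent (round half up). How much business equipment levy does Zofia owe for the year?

£20147.81

12 Apr – 23 Sep 1996: 165 days at 3.7% → £791000 × 3.7% × 165/366 = £13194.1393
24 Sep – 31 Dec 1996: 99 days at 3.25% → £791000 × 3.25% × 99/366 = £6953.6680
Total = £20147.8074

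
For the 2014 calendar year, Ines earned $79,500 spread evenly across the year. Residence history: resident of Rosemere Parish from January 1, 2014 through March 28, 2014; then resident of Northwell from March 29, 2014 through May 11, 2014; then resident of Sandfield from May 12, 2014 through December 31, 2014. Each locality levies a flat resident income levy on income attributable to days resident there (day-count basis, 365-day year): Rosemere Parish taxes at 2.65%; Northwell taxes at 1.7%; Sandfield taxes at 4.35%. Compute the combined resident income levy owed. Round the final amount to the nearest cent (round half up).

Rosemere Parish, January 1 – March 28, 2014: 87 days → $79,500 × 2.65% × 87/365 = $502.1568
Northwell, March 29 – May 11, 2014: 44 days → $79,500 × 1.7% × 44/365 = $162.9205
Sandfield, May 12 – December 31, 2014: 234 days → $79,500 × 4.35% × 234/365 = $2,217.0699
Total = $2,882.1473

$2,882.15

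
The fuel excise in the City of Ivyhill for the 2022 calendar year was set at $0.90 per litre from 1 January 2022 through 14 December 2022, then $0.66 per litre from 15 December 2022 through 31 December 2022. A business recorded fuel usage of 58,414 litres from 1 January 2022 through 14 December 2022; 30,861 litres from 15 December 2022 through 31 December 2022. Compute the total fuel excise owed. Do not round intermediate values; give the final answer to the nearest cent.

1 January – 14 December 2022: 58,414 litres at $0.90/litre → $52572.60
15 December – 31 December 2022: 30,861 litres at $0.66/litre → $20368.26

$72940.86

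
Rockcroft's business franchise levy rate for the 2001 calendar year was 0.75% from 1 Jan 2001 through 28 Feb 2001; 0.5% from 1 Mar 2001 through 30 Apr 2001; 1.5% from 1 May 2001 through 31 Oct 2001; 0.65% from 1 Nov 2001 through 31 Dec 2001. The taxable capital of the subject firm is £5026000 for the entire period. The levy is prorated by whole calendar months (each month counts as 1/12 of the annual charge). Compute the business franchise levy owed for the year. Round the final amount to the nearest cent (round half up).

1 Jan – 28 Feb 2001: 2 months at 0.75% → £5026000 × 0.75% × 2/12 = £6282.5000
1 Mar – 30 Apr 2001: 2 months at 0.5% → £5026000 × 0.5% × 2/12 = £4188.3333
1 May – 31 Oct 2001: 6 months at 1.5% → £5026000 × 1.5% × 6/12 = £37695.0000
1 Nov – 31 Dec 2001: 2 months at 0.65% → £5026000 × 0.65% × 2/12 = £5444.8333
Total = £53610.6667

£53610.67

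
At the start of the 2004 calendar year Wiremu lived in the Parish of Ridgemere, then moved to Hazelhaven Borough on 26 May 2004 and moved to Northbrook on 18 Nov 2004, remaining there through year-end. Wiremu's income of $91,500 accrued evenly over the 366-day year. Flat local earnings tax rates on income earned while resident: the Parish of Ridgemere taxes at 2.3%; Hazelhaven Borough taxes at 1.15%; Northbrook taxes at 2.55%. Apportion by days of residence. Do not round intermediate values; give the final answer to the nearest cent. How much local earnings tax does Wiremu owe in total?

$1,626.00

The Parish of Ridgemere, 1 Jan – 25 May 2004: 146 days → $91,500 × 2.3% × 146/366 = $839.5000
Hazelhaven Borough, 26 May – 17 Nov 2004: 176 days → $91,500 × 1.15% × 176/366 = $506.0000
Northbrook, 18 Nov – 31 Dec 2004: 44 days → $91,500 × 2.55% × 44/366 = $280.5000
Total = $1,626.0000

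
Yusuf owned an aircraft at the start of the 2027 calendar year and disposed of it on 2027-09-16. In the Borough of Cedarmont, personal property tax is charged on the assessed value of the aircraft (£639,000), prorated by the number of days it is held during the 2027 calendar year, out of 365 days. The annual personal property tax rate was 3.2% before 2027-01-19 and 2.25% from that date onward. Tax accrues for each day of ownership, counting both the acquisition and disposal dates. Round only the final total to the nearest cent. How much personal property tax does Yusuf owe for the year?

£10,501.48

2027-01-01 to 2027-01-18: 18 days at 3.2% → £639,000 × 3.2% × 18/365 = £1,008.3945
2027-01-19 to 2027-09-16: 241 days at 2.25% → £639,000 × 2.25% × 241/365 = £9,493.0890
Total = £10,501.4836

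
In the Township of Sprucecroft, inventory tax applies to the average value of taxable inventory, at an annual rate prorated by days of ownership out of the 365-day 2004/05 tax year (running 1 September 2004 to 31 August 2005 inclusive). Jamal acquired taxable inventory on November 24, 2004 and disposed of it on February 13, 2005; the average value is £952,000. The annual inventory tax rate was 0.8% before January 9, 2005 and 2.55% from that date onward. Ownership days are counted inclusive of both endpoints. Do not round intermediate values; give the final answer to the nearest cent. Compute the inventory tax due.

November 24, 2004 – January 8, 2005: 46 days at 0.8% → £952,000 × 0.8% × 46/365 = £959.8247
January 9 – February 13, 2005: 36 days at 2.55% → £952,000 × 2.55% × 36/365 = £2,394.3452
Total = £3,354.1699

£3,354.17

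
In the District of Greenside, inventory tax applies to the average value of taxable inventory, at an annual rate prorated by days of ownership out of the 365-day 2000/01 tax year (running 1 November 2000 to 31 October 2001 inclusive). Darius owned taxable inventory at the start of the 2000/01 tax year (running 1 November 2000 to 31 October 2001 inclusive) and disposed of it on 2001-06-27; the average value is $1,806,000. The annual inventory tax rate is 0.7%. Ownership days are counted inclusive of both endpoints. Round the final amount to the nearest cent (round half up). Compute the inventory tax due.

Days held (2000-11-01 to 2001-06-27): 239 out of 365
Tax = $1,806,000 × 0.7% × 239/365 = $8,277.9123

$8,277.91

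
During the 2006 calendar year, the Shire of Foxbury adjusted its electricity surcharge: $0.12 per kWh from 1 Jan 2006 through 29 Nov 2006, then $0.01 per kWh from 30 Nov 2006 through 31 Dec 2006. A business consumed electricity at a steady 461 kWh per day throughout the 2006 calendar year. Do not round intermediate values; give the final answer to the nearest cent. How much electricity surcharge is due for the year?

$18,569.08

1 Jan – 29 Nov 2006: 333 days × 461 kWh/day = 153,513 kWh at $0.12/kWh → $18,421.56
30 Nov – 31 Dec 2006: 32 days × 461 kWh/day = 14,752 kWh at $0.01/kWh → $147.52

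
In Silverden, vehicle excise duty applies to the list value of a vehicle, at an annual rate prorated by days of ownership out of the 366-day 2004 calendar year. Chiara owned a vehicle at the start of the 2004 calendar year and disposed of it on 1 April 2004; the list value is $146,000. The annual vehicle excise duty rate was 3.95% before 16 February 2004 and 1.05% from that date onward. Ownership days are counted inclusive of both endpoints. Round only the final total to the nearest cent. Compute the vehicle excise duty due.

$917.49

1 January – 15 February 2004: 46 days at 3.95% → $146,000 × 3.95% × 46/366 = $724.8142
16 February – 1 April 2004: 46 days at 1.05% → $146,000 × 1.05% × 46/366 = $192.6721
Total = $917.4863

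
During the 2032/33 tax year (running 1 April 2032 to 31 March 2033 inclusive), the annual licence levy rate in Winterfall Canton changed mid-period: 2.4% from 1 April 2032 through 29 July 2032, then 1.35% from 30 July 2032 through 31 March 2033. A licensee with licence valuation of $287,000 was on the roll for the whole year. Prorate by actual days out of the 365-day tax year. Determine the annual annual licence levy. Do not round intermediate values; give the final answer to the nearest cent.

1 April – 29 July 2032: 120 days at 2.4% → $287,000 × 2.4% × 120/365 = $2,264.5479
30 July 2032 – 31 March 2033: 245 days at 1.35% → $287,000 × 1.35% × 245/365 = $2,600.6918
Total = $4,865.2397

$4,865.24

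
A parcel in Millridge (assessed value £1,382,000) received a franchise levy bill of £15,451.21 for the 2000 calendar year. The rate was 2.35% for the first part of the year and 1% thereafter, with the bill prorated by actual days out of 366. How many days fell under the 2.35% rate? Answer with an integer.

32 days

Let d = days at the first rate; then 366 − d days at the second rate.
£1,382,000 × [2.35%·d + 1%·(366−d)] / 366 = £15,451.21
Solving gives d = 32, so the new rate took effect on February 2, 2000.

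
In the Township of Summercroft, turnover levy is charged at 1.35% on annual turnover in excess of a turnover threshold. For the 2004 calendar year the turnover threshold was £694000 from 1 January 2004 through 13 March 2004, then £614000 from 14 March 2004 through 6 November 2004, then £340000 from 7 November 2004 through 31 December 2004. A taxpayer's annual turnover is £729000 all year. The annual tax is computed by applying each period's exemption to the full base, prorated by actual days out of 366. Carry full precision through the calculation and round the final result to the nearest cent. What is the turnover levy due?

£1892.95

1 January – 13 March 2004: 73 days, exemption £694000 → (£729000 − £694000) × 1.35% × 73/366 = £94.2418
14 March – 6 November 2004: 238 days, exemption £614000 → (£729000 − £614000) × 1.35% × 238/366 = £1009.5492
7 November – 31 December 2004: 55 days, exemption £340000 → (£729000 − £340000) × 1.35% × 55/366 = £789.1598
Total = £1892.9508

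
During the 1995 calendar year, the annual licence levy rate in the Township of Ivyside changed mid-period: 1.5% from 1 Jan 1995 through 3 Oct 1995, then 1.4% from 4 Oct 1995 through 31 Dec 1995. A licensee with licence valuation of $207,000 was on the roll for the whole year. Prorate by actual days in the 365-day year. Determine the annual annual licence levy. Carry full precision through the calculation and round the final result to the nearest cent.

$3,054.53

1 Jan – 3 Oct 1995: 276 days at 1.5% → $207,000 × 1.5% × 276/365 = $2,347.8904
4 Oct – 31 Dec 1995: 89 days at 1.4% → $207,000 × 1.4% × 89/365 = $706.6356
Total = $3,054.5260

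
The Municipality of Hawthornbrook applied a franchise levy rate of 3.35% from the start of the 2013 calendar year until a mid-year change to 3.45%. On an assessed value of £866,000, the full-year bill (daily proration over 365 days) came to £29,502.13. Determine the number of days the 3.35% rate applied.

158 days

Let d = days at the first rate; then 365 − d days at the second rate.
£866,000 × [3.35%·d + 3.45%·(365−d)] / 365 = £29,502.13
Solving gives d = 158, so the new rate took effect on June 8, 2013.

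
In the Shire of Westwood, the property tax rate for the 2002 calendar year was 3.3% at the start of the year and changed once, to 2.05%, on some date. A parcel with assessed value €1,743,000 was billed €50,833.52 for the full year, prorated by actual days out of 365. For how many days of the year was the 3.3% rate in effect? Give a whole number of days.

Let d = days at the first rate; then 365 − d days at the second rate.
€1,743,000 × [3.3%·d + 2.05%·(365−d)] / 365 = €50,833.52
Solving gives d = 253, so the new rate took effect on 11 Sep 2002.

253 days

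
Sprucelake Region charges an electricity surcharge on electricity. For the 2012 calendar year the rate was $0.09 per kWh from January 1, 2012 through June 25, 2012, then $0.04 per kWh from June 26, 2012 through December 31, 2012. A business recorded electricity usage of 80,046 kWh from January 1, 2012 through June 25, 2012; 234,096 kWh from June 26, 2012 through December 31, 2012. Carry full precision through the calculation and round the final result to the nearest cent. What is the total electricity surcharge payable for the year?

January 1 – June 25, 2012: 80,046 kWh at $0.09/kWh → $7204.14
June 26 – December 31, 2012: 234,096 kWh at $0.04/kWh → $9363.84

$16567.98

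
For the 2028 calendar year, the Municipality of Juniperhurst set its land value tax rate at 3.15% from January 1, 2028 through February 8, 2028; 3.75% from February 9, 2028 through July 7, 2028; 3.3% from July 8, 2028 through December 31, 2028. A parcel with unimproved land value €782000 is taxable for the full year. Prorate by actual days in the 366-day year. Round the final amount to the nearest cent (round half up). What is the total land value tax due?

January 1 – February 8, 2028: 39 days at 3.15% → €782000 × 3.15% × 39/366 = €2624.8279
February 9 – July 7, 2028: 150 days at 3.75% → €782000 × 3.75% × 150/366 = €12018.4426
July 8 – December 31, 2028: 177 days at 3.3% → €782000 × 3.3% × 177/366 = €12479.9508
Total = €27123.2213

€27123.22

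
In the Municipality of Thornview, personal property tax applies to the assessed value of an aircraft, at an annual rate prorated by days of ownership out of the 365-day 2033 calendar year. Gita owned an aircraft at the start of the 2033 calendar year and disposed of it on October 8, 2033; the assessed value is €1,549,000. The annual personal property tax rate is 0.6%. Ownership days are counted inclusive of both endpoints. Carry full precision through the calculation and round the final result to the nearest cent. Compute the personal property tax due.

€7,155.11

Days held (January 1 – October 8, 2033): 281 out of 365
Tax = €1,549,000 × 0.6% × 281/365 = €7,155.1068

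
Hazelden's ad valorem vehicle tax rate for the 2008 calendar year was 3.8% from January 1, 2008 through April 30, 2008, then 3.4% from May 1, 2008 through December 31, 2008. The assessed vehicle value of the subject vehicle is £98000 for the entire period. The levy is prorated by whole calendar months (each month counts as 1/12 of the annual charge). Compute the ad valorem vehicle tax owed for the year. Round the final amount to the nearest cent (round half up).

January 1 – April 30, 2008: 4 months at 3.8% → £98000 × 3.8% × 4/12 = £1241.3333
May 1 – December 31, 2008: 8 months at 3.4% → £98000 × 3.4% × 8/12 = £2221.3333
Total = £3462.6667

£3462.67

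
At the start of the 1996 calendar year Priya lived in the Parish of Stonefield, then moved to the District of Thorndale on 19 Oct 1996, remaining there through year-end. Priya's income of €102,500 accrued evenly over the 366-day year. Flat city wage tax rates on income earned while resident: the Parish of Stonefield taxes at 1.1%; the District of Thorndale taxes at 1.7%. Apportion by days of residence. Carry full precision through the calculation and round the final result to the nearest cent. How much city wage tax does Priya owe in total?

The Parish of Stonefield, 1 Jan – 18 Oct 1996: 292 days → €102,500 × 1.1% × 292/366 = €899.5355
The District of Thorndale, 19 Oct – 31 Dec 1996: 74 days → €102,500 × 1.7% × 74/366 = €352.3087
Total = €1,251.8443

€1,251.84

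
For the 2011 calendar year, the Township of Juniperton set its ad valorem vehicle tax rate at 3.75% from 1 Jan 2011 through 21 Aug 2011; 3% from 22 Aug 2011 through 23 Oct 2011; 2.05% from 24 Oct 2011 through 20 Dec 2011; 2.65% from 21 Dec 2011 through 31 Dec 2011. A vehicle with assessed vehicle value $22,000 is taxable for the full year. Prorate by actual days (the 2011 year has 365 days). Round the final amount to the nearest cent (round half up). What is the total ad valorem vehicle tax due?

$729.80

1 Jan – 21 Aug 2011: 233 days at 3.75% → $22,000 × 3.75% × 233/365 = $526.6438
22 Aug – 23 Oct 2011: 63 days at 3% → $22,000 × 3% × 63/365 = $113.9178
24 Oct – 20 Dec 2011: 58 days at 2.05% → $22,000 × 2.05% × 58/365 = $71.6658
21 Dec – 31 Dec 2011: 11 days at 2.65% → $22,000 × 2.65% × 11/365 = $17.5699
Total = $729.7973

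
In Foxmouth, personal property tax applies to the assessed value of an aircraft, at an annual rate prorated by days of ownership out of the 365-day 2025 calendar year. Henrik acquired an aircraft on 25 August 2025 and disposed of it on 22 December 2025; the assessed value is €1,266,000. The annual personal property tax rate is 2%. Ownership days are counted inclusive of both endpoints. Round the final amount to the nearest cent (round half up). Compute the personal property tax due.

Days held (25 August – 22 December 2025): 120 out of 365
Tax = €1,266,000 × 2% × 120/365 = €8,324.3836

€8,324.38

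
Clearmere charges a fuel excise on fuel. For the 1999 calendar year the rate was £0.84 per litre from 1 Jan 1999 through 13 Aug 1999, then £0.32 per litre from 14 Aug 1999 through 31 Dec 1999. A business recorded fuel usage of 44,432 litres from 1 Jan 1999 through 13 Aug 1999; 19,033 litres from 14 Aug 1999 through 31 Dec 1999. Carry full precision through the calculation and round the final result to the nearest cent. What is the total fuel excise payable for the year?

£43,413.44

1 Jan – 13 Aug 1999: 44,432 litres at £0.84/litre → £37,322.88
14 Aug – 31 Dec 1999: 19,033 litres at £0.32/litre → £6,090.56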